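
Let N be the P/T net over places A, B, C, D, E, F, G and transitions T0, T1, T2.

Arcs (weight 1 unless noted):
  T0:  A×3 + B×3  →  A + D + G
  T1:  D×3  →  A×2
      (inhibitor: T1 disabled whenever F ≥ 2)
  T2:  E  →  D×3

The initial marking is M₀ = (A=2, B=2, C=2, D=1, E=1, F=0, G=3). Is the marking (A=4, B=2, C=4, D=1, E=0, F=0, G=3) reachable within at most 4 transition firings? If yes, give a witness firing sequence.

NO — not reachable within 4 firings

depth 0: 1 marking
depth 1: 2 markings reached so far
depth 2: 3 markings reached so far
depth 3: 3 markings reached so far
(frontier empty at depth 3; search complete)
target is not among the 3 markings reachable within 4 steps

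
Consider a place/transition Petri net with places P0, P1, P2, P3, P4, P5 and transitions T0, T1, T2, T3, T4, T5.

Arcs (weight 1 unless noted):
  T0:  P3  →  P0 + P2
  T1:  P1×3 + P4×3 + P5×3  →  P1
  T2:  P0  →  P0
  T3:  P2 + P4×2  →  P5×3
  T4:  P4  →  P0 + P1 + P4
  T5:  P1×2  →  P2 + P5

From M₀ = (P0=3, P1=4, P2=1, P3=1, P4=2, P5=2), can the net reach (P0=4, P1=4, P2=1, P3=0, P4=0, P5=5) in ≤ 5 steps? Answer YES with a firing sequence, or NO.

YES — reachable via ⟨T0, T3⟩ (2 firings)

step 1: fire T0:  (P0=3, P1=4, P2=1, P3=1, P4=2, P5=2) → (P0=4, P1=4, P2=2, P3=0, P4=2, P5=2)
step 2: fire T3:  (P0=4, P1=4, P2=2, P3=0, P4=2, P5=2) → (P0=4, P1=4, P2=1, P3=0, P4=0, P5=5)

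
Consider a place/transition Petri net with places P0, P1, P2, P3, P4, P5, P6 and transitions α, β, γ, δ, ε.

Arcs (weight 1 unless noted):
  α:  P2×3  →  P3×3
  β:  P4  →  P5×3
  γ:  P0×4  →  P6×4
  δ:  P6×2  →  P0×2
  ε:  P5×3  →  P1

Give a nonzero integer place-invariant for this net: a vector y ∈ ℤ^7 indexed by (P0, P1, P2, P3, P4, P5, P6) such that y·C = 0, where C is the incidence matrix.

Incidence matrix C (rows=places, cols=transitions):
        α    β    γ    δ    ε
   P0   0    0   -4    2    0
   P1   0    0    0    0    1
   P2  -3    0    0    0    0
   P3   3    0    0    0    0
   P4   0   -1    0    0    0
   P5   0    3    0    0   -3
   P6   0    0    4   -2    0

Candidate y = [0, 0, 1, 1, 0, 0, 0]; check y·C column-wise:
  col α: 1·-3 + 1·3 = 0
  col β: 1·0 + 1·0 + 0·-1 + 0·3 = 0
  col γ: 0·-4 + 1·0 + 1·0 + 0·4 = 0
  col δ: 0·2 + 1·0 + 1·0 + 0·-2 = 0
  col ε: 0·1 + 1·0 + 1·0 + 0·-3 = 0

y = (P0:0, P1:0, P2:1, P3:1, P4:0, P5:0, P6:0)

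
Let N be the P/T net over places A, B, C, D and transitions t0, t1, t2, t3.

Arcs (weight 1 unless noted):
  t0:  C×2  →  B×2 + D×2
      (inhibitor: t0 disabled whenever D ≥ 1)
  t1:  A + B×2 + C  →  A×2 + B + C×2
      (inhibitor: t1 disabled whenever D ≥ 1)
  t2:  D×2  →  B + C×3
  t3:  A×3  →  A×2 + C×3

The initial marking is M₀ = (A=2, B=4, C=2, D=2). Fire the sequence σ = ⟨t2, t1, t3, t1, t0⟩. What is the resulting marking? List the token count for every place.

(A=3, B=5, C=8, D=2)

step 1: fire t2:  (A=2, B=4, C=2, D=2) → (A=2, B=5, C=5, D=0)
step 2: fire t1:  (A=2, B=5, C=5, D=0) → (A=3, B=4, C=6, D=0)
step 3: fire t3:  (A=3, B=4, C=6, D=0) → (A=2, B=4, C=9, D=0)
step 4: fire t1:  (A=2, B=4, C=9, D=0) → (A=3, B=3, C=10, D=0)
step 5: fire t0:  (A=3, B=3, C=10, D=0) → (A=3, B=5, C=8, D=2)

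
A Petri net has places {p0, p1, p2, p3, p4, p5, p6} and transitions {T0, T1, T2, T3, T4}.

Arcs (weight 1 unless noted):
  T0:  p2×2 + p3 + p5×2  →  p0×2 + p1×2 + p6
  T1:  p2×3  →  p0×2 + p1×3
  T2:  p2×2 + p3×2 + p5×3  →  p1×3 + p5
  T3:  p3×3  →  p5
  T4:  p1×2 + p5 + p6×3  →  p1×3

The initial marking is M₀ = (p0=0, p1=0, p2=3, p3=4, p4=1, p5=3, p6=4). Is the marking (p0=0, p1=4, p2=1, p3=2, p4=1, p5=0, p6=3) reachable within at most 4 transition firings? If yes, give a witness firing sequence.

NO — not reachable within 4 firings

depth 0: 1 marking
depth 1: 5 markings reached so far
depth 2: 10 markings reached so far
depth 3: 12 markings reached so far
depth 4: 12 markings reached so far
(frontier empty at depth 4; search complete)
target is not among the 12 markings reachable within 4 steps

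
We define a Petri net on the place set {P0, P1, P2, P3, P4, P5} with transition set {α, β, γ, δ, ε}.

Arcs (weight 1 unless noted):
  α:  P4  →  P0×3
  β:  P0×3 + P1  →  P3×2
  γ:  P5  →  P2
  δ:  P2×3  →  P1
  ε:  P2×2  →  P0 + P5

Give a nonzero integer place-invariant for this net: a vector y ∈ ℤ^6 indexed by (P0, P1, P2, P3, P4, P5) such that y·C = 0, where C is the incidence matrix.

Incidence matrix C (rows=places, cols=transitions):
        α    β    γ    δ    ε
   P0   3   -3    0    0    1
   P1   0   -1    0    1    0
   P2   0    0    1   -3   -2
   P3   0    2    0    0    0
   P4  -1    0    0    0    0
   P5   0    0   -1    0    1

Candidate y = [1, 3, 1, 3, 3, 1]; check y·C column-wise:
  col α: 1·3 + 3·0 + 1·0 + 3·0 + 3·-1 + 1·0 = 0
  col β: 1·-3 + 3·-1 + 1·0 + 3·2 + 3·0 + 1·0 = 0
  col γ: 1·0 + 3·0 + 1·1 + 3·0 + 3·0 + 1·-1 = 0
  col δ: 1·0 + 3·1 + 1·-3 + 3·0 + 3·0 + 1·0 = 0
  col ε: 1·1 + 3·0 + 1·-2 + 3·0 + 3·0 + 1·1 = 0

y = (P0:1, P1:3, P2:1, P3:3, P4:3, P5:1)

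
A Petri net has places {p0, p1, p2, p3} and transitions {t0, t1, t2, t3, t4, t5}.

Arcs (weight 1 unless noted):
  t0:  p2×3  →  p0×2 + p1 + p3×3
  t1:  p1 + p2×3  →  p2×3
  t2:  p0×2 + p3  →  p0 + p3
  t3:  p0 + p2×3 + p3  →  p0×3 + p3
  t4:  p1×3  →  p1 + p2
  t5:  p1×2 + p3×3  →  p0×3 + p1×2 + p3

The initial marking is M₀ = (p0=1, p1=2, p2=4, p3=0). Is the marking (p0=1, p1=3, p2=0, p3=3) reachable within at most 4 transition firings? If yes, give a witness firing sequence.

NO — not reachable within 4 firings

depth 0: 1 marking
depth 1: 3 markings reached so far
depth 2: 8 markings reached so far
depth 3: 15 markings reached so far
depth 4: 21 markings reached so far
target is not among the 21 markings reachable within 4 steps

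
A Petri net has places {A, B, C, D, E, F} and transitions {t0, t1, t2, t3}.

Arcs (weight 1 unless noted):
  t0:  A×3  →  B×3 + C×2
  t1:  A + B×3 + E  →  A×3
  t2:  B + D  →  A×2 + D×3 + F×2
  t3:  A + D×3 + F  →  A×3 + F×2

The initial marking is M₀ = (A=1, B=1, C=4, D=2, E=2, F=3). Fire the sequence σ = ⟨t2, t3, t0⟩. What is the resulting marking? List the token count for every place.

(A=2, B=3, C=6, D=1, E=2, F=6)

step 1: fire t2:  (A=1, B=1, C=4, D=2, E=2, F=3) → (A=3, B=0, C=4, D=4, E=2, F=5)
step 2: fire t3:  (A=3, B=0, C=4, D=4, E=2, F=5) → (A=5, B=0, C=4, D=1, E=2, F=6)
step 3: fire t0:  (A=5, B=0, C=4, D=1, E=2, F=6) → (A=2, B=3, C=6, D=1, E=2, F=6)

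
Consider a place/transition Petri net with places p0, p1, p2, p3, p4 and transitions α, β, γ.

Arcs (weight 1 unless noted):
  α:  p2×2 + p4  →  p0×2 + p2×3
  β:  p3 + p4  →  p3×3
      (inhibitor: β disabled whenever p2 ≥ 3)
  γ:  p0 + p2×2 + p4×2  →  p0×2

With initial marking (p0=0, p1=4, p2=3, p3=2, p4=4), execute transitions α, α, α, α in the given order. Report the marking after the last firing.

step 1: fire α:  (p0=0, p1=4, p2=3, p3=2, p4=4) → (p0=2, p1=4, p2=4, p3=2, p4=3)
step 2: fire α:  (p0=2, p1=4, p2=4, p3=2, p4=3) → (p0=4, p1=4, p2=5, p3=2, p4=2)
step 3: fire α:  (p0=4, p1=4, p2=5, p3=2, p4=2) → (p0=6, p1=4, p2=6, p3=2, p4=1)
step 4: fire α:  (p0=6, p1=4, p2=6, p3=2, p4=1) → (p0=8, p1=4, p2=7, p3=2, p4=0)

(p0=8, p1=4, p2=7, p3=2, p4=0)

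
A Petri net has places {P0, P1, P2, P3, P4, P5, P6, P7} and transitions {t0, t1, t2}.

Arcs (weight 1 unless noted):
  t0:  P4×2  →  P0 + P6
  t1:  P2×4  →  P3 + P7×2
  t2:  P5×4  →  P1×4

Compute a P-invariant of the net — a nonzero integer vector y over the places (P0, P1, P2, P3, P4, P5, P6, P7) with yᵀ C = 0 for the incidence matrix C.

Incidence matrix C (rows=places, cols=transitions):
       t0   t1   t2
   P0   1    0    0
   P1   0    0    4
   P2   0   -4    0
   P3   0    1    0
   P4  -2    0    0
   P5   0    0   -4
   P6   1    0    0
   P7   0    2    0

Candidate y = [0, 0, 1, 4, 0, 0, 0, 0]; check y·C column-wise:
  col t0: 0·1 + 1·0 + 4·0 + 0·-2 + 0·1 = 0
  col t1: 1·-4 + 4·1 + 0·2 = 0
  col t2: 0·4 + 1·0 + 4·0 + 0·-4 = 0

y = (P0:0, P1:0, P2:1, P3:4, P4:0, P5:0, P6:0, P7:0)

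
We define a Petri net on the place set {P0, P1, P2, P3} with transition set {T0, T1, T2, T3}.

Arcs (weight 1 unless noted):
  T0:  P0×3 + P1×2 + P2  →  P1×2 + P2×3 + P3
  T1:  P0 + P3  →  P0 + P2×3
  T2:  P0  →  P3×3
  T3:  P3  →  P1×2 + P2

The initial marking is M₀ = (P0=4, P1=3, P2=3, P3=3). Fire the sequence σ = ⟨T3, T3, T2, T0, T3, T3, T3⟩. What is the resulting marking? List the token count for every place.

step 1: fire T3:  (P0=4, P1=3, P2=3, P3=3) → (P0=4, P1=5, P2=4, P3=2)
step 2: fire T3:  (P0=4, P1=5, P2=4, P3=2) → (P0=4, P1=7, P2=5, P3=1)
step 3: fire T2:  (P0=4, P1=7, P2=5, P3=1) → (P0=3, P1=7, P2=5, P3=4)
step 4: fire T0:  (P0=3, P1=7, P2=5, P3=4) → (P0=0, P1=7, P2=7, P3=5)
step 5: fire T3:  (P0=0, P1=7, P2=7, P3=5) → (P0=0, P1=9, P2=8, P3=4)
step 6: fire T3:  (P0=0, P1=9, P2=8, P3=4) → (P0=0, P1=11, P2=9, P3=3)
step 7: fire T3:  (P0=0, P1=11, P2=9, P3=3) → (P0=0, P1=13, P2=10, P3=2)

(P0=0, P1=13, P2=10, P3=2)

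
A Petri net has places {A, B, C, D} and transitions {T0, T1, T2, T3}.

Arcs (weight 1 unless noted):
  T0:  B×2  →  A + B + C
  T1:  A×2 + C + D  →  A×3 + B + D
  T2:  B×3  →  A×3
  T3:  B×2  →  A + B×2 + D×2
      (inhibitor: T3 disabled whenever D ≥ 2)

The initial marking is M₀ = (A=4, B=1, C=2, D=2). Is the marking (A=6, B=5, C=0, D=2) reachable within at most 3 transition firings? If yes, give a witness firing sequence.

NO — not reachable within 3 firings

depth 0: 1 marking
depth 1: 2 markings reached so far
depth 2: 4 markings reached so far
depth 3: 6 markings reached so far
target is not among the 6 markings reachable within 3 steps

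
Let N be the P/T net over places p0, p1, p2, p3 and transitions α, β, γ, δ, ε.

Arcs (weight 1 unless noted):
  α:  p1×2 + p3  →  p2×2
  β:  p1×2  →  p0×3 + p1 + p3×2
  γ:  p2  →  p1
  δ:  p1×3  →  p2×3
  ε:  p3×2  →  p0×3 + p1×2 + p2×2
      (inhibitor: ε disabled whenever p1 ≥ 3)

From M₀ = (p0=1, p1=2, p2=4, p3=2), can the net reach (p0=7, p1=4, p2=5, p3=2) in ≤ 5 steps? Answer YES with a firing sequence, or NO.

step 1: fire β:  (p0=1, p1=2, p2=4, p3=2) → (p0=4, p1=1, p2=4, p3=4)
step 2: fire γ:  (p0=4, p1=1, p2=4, p3=4) → (p0=4, p1=2, p2=3, p3=4)
step 3: fire ε:  (p0=4, p1=2, p2=3, p3=4) → (p0=7, p1=4, p2=5, p3=2)

YES — reachable via ⟨β, γ, ε⟩ (3 firings)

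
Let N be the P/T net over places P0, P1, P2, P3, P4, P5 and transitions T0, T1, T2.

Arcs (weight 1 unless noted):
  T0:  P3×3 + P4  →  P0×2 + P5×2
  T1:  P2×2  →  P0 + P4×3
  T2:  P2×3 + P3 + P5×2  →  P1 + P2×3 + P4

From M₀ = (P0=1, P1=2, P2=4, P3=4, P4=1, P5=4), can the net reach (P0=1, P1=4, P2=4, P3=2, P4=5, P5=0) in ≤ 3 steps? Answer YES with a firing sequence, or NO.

NO — not reachable within 3 firings

depth 0: 1 marking
depth 1: 4 markings reached so far
depth 2: 9 markings reached so far
depth 3: 13 markings reached so far
target is not among the 13 markings reachable within 3 steps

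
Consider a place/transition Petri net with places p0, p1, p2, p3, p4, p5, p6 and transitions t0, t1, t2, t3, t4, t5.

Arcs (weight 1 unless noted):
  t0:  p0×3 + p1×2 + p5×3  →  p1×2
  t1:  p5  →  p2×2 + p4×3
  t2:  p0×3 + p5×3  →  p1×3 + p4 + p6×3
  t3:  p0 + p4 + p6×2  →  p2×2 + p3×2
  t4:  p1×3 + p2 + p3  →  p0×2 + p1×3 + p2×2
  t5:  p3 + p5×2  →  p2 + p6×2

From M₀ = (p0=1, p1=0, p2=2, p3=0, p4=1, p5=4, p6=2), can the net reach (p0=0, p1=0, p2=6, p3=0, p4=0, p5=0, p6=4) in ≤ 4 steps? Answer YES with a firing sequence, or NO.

step 1: fire t3:  (p0=1, p1=0, p2=2, p3=0, p4=1, p5=4, p6=2) → (p0=0, p1=0, p2=4, p3=2, p4=0, p5=4, p6=0)
step 2: fire t5:  (p0=0, p1=0, p2=4, p3=2, p4=0, p5=4, p6=0) → (p0=0, p1=0, p2=5, p3=1, p4=0, p5=2, p6=2)
step 3: fire t5:  (p0=0, p1=0, p2=5, p3=1, p4=0, p5=2, p6=2) → (p0=0, p1=0, p2=6, p3=0, p4=0, p5=0, p6=4)

YES — reachable via ⟨t3, t5, t5⟩ (3 firings)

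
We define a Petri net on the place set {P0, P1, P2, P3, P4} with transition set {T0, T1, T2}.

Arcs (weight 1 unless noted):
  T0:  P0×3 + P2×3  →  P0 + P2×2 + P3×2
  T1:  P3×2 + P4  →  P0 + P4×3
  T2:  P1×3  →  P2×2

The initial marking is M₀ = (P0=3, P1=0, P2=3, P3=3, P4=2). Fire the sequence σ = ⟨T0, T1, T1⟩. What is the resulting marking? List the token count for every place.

step 1: fire T0:  (P0=3, P1=0, P2=3, P3=3, P4=2) → (P0=1, P1=0, P2=2, P3=5, P4=2)
step 2: fire T1:  (P0=1, P1=0, P2=2, P3=5, P4=2) → (P0=2, P1=0, P2=2, P3=3, P4=4)
step 3: fire T1:  (P0=2, P1=0, P2=2, P3=3, P4=4) → (P0=3, P1=0, P2=2, P3=1, P4=6)

(P0=3, P1=0, P2=2, P3=1, P4=6)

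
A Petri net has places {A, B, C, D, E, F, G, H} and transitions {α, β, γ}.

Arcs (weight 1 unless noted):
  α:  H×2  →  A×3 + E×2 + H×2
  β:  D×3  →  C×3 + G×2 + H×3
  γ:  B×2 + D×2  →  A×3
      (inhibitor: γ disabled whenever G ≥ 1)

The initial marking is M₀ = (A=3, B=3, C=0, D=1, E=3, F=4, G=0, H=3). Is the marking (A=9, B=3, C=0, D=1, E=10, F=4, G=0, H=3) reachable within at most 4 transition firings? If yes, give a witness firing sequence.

NO — not reachable within 4 firings

depth 0: 1 marking
depth 1: 2 markings reached so far
depth 2: 3 markings reached so far
depth 3: 4 markings reached so far
depth 4: 5 markings reached so far
target is not among the 5 markings reachable within 4 steps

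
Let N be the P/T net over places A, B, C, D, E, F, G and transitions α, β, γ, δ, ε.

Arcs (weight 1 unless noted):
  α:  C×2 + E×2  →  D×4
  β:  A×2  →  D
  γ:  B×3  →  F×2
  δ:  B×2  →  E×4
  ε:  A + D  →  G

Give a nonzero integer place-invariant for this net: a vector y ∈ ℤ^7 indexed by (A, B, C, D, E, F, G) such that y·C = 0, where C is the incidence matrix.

y = (A:0, B:2, C:-1, D:0, E:1, F:3, G:0)

Incidence matrix C (rows=places, cols=transitions):
        α    β    γ    δ    ε
    A   0   -2    0    0   -1
    B   0    0   -3   -2    0
    C  -2    0    0    0    0
    D   4    1    0    0   -1
    E  -2    0    0    4    0
    F   0    0    2    0    0
    G   0    0    0    0    1

Candidate y = [0, 2, -1, 0, 1, 3, 0]; check y·C column-wise:
  col α: 2·0 + -1·-2 + 0·4 + 1·-2 + 3·0 = 0
  col β: 0·-2 + 2·0 + -1·0 + 0·1 + 1·0 + 3·0 = 0
  col γ: 2·-3 + -1·0 + 1·0 + 3·2 = 0
  col δ: 2·-2 + -1·0 + 1·4 + 3·0 = 0
  col ε: 0·-1 + 2·0 + -1·0 + 0·-1 + 1·0 + 3·0 + 0·1 = 0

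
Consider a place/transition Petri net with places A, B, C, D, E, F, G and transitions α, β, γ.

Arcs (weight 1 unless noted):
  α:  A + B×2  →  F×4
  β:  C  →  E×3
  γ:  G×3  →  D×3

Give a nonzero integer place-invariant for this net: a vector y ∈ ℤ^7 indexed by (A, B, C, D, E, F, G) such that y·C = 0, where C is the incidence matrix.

y = (A:2, B:-1, C:0, D:0, E:0, F:0, G:0)

Incidence matrix C (rows=places, cols=transitions):
        α    β    γ
    A  -1    0    0
    B  -2    0    0
    C   0   -1    0
    D   0    0    3
    E   0    3    0
    F   4    0    0
    G   0    0   -3

Candidate y = [2, -1, 0, 0, 0, 0, 0]; check y·C column-wise:
  col α: 2·-1 + -1·-2 + 0·4 = 0
  col β: 2·0 + -1·0 + 0·-1 + 0·3 = 0
  col γ: 2·0 + -1·0 + 0·3 + 0·-3 = 0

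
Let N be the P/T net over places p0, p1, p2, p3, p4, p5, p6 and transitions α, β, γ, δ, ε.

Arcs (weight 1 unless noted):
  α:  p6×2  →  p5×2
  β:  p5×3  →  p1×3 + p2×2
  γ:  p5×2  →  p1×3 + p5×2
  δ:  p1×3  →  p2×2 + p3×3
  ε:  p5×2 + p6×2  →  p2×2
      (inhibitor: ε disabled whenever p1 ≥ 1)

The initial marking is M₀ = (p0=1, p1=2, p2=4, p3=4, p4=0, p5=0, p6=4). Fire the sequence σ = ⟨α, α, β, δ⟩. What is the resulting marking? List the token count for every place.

step 1: fire α:  (p0=1, p1=2, p2=4, p3=4, p4=0, p5=0, p6=4) → (p0=1, p1=2, p2=4, p3=4, p4=0, p5=2, p6=2)
step 2: fire α:  (p0=1, p1=2, p2=4, p3=4, p4=0, p5=2, p6=2) → (p0=1, p1=2, p2=4, p3=4, p4=0, p5=4, p6=0)
step 3: fire β:  (p0=1, p1=2, p2=4, p3=4, p4=0, p5=4, p6=0) → (p0=1, p1=5, p2=6, p3=4, p4=0, p5=1, p6=0)
step 4: fire δ:  (p0=1, p1=5, p2=6, p3=4, p4=0, p5=1, p6=0) → (p0=1, p1=2, p2=8, p3=7, p4=0, p5=1, p6=0)

(p0=1, p1=2, p2=8, p3=7, p4=0, p5=1, p6=0)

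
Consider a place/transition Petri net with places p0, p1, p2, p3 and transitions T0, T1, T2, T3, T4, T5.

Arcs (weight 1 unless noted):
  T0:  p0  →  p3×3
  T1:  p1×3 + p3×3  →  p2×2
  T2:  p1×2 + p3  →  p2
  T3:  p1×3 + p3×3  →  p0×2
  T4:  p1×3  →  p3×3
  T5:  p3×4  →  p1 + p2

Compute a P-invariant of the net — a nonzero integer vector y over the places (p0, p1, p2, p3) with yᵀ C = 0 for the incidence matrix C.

Incidence matrix C (rows=places, cols=transitions):
       T0   T1   T2   T3   T4   T5
   p0  -1    0    0    2    0    0
   p1   0   -3   -2   -3   -3    1
   p2   0    2    1    0    0    1
   p3   3   -3   -1   -3    3   -4

Candidate y = [3, 1, 3, 1]; check y·C column-wise:
  col T0: 3·-1 + 1·0 + 3·0 + 1·3 = 0
  col T1: 3·0 + 1·-3 + 3·2 + 1·-3 = 0
  col T2: 3·0 + 1·-2 + 3·1 + 1·-1 = 0
  col T3: 3·2 + 1·-3 + 3·0 + 1·-3 = 0
  col T4: 3·0 + 1·-3 + 3·0 + 1·3 = 0
  col T5: 3·0 + 1·1 + 3·1 + 1·-4 = 0

y = (p0:3, p1:1, p2:3, p3:1)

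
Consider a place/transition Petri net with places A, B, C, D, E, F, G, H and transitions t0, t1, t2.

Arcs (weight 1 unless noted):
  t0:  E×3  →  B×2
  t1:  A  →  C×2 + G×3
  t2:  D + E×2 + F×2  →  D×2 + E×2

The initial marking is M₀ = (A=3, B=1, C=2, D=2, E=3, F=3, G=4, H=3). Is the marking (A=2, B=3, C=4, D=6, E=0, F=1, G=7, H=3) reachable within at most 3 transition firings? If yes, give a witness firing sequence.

NO — not reachable within 3 firings

depth 0: 1 marking
depth 1: 4 markings reached so far
depth 2: 8 markings reached so far
depth 3: 12 markings reached so far
target is not among the 12 markings reachable within 3 steps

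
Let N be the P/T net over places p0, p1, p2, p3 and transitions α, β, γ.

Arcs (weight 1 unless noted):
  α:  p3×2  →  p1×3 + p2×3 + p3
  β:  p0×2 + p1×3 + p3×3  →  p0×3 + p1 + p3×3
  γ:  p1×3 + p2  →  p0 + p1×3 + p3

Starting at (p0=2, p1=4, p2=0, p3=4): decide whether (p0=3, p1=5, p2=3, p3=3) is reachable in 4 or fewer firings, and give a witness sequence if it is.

step 1: fire α:  (p0=2, p1=4, p2=0, p3=4) → (p0=2, p1=7, p2=3, p3=3)
step 2: fire β:  (p0=2, p1=7, p2=3, p3=3) → (p0=3, p1=5, p2=3, p3=3)

YES — reachable via ⟨α, β⟩ (2 firings)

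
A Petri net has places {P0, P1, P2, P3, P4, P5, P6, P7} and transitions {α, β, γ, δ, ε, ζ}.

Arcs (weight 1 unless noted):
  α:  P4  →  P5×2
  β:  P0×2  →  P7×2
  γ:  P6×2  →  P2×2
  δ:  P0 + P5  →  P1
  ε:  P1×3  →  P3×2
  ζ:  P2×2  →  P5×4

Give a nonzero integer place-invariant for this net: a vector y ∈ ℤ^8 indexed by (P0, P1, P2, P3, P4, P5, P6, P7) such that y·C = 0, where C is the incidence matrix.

y = (P0:0, P1:2, P2:4, P3:3, P4:4, P5:2, P6:4, P7:0)

Incidence matrix C (rows=places, cols=transitions):
        α    β    γ    δ    ε    ζ
   P0   0   -2    0   -1    0    0
   P1   0    0    0    1   -3    0
   P2   0    0    2    0    0   -2
   P3   0    0    0    0    2    0
   P4  -1    0    0    0    0    0
   P5   2    0    0   -1    0    4
   P6   0    0   -2    0    0    0
   P7   0    2    0    0    0    0

Candidate y = [0, 2, 4, 3, 4, 2, 4, 0]; check y·C column-wise:
  col α: 2·0 + 4·0 + 3·0 + 4·-1 + 2·2 + 4·0 = 0
  col β: 0·-2 + 2·0 + 4·0 + 3·0 + 4·0 + 2·0 + 4·0 + 0·2 = 0
  col γ: 2·0 + 4·2 + 3·0 + 4·0 + 2·0 + 4·-2 = 0
  col δ: 0·-1 + 2·1 + 4·0 + 3·0 + 4·0 + 2·-1 + 4·0 = 0
  col ε: 2·-3 + 4·0 + 3·2 + 4·0 + 2·0 + 4·0 = 0
  col ζ: 2·0 + 4·-2 + 3·0 + 4·0 + 2·4 + 4·0 = 0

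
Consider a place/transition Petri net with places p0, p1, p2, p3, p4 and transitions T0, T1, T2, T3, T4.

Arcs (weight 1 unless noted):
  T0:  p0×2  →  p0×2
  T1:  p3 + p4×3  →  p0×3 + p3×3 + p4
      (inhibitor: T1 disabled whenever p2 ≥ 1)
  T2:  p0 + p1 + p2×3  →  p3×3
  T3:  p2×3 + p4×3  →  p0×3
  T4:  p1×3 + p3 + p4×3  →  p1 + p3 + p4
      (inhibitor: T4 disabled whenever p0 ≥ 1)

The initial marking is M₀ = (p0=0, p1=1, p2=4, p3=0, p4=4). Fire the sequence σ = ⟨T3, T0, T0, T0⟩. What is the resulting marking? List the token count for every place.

(p0=3, p1=1, p2=1, p3=0, p4=1)

step 1: fire T3:  (p0=0, p1=1, p2=4, p3=0, p4=4) → (p0=3, p1=1, p2=1, p3=0, p4=1)
step 2: fire T0:  (p0=3, p1=1, p2=1, p3=0, p4=1) → (p0=3, p1=1, p2=1, p3=0, p4=1)
step 3: fire T0:  (p0=3, p1=1, p2=1, p3=0, p4=1) → (p0=3, p1=1, p2=1, p3=0, p4=1)
step 4: fire T0:  (p0=3, p1=1, p2=1, p3=0, p4=1) → (p0=3, p1=1, p2=1, p3=0, p4=1)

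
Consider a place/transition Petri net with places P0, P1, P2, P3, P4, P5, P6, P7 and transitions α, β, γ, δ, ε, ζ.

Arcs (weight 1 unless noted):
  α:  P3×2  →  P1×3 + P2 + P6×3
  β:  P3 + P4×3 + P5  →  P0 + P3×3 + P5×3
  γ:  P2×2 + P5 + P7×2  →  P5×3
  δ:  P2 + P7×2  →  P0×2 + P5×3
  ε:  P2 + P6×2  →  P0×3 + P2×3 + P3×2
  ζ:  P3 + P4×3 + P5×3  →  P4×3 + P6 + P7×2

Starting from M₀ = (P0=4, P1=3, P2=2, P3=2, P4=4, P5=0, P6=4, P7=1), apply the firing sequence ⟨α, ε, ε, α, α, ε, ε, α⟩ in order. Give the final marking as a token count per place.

step 1: fire α:  (P0=4, P1=3, P2=2, P3=2, P4=4, P5=0, P6=4, P7=1) → (P0=4, P1=6, P2=3, P3=0, P4=4, P5=0, P6=7, P7=1)
step 2: fire ε:  (P0=4, P1=6, P2=3, P3=0, P4=4, P5=0, P6=7, P7=1) → (P0=7, P1=6, P2=5, P3=2, P4=4, P5=0, P6=5, P7=1)
step 3: fire ε:  (P0=7, P1=6, P2=5, P3=2, P4=4, P5=0, P6=5, P7=1) → (P0=10, P1=6, P2=7, P3=4, P4=4, P5=0, P6=3, P7=1)
step 4: fire α:  (P0=10, P1=6, P2=7, P3=4, P4=4, P5=0, P6=3, P7=1) → (P0=10, P1=9, P2=8, P3=2, P4=4, P5=0, P6=6, P7=1)
step 5: fire α:  (P0=10, P1=9, P2=8, P3=2, P4=4, P5=0, P6=6, P7=1) → (P0=10, P1=12, P2=9, P3=0, P4=4, P5=0, P6=9, P7=1)
step 6: fire ε:  (P0=10, P1=12, P2=9, P3=0, P4=4, P5=0, P6=9, P7=1) → (P0=13, P1=12, P2=11, P3=2, P4=4, P5=0, P6=7, P7=1)
step 7: fire ε:  (P0=13, P1=12, P2=11, P3=2, P4=4, P5=0, P6=7, P7=1) → (P0=16, P1=12, P2=13, P3=4, P4=4, P5=0, P6=5, P7=1)
step 8: fire α:  (P0=16, P1=12, P2=13, P3=4, P4=4, P5=0, P6=5, P7=1) → (P0=16, P1=15, P2=14, P3=2, P4=4, P5=0, P6=8, P7=1)

(P0=16, P1=15, P2=14, P3=2, P4=4, P5=0, P6=8, P7=1)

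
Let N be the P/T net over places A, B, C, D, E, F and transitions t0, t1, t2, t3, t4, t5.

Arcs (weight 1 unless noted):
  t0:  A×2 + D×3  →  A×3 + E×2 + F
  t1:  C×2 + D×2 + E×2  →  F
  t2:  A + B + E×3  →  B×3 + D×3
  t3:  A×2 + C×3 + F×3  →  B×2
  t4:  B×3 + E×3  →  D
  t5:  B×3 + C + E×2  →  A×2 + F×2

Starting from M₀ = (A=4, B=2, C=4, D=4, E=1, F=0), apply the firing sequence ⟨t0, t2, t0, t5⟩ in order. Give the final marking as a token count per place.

step 1: fire t0:  (A=4, B=2, C=4, D=4, E=1, F=0) → (A=5, B=2, C=4, D=1, E=3, F=1)
step 2: fire t2:  (A=5, B=2, C=4, D=1, E=3, F=1) → (A=4, B=4, C=4, D=4, E=0, F=1)
step 3: fire t0:  (A=4, B=4, C=4, D=4, E=0, F=1) → (A=5, B=4, C=4, D=1, E=2, F=2)
step 4: fire t5:  (A=5, B=4, C=4, D=1, E=2, F=2) → (A=7, B=1, C=3, D=1, E=0, F=4)

(A=7, B=1, C=3, D=1, E=0, F=4)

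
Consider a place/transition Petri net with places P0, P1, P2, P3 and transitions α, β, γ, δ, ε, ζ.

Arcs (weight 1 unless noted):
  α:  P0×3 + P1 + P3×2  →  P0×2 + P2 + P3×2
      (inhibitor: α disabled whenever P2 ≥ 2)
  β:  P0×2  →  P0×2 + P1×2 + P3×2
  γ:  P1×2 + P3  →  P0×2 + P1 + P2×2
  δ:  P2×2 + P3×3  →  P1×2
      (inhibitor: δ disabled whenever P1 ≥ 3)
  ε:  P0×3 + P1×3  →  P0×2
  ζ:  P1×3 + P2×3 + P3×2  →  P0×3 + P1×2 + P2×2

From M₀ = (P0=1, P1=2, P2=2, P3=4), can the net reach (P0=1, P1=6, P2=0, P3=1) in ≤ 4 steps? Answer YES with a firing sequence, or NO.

depth 0: 1 marking
depth 1: 3 markings reached so far
depth 2: 5 markings reached so far
depth 3: 11 markings reached so far
depth 4: 21 markings reached so far
target is not among the 21 markings reachable within 4 steps

NO — not reachable within 4 firings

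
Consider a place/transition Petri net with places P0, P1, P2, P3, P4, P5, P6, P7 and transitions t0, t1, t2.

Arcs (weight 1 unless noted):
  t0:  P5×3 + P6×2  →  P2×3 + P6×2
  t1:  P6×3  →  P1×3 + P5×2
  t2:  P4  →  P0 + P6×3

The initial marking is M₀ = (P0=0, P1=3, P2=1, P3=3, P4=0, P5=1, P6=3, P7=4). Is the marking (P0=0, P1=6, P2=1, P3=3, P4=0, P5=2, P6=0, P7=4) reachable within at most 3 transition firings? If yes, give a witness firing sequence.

NO — not reachable within 3 firings

depth 0: 1 marking
depth 1: 2 markings reached so far
depth 2: 2 markings reached so far
(frontier empty at depth 2; search complete)
target is not among the 2 markings reachable within 3 steps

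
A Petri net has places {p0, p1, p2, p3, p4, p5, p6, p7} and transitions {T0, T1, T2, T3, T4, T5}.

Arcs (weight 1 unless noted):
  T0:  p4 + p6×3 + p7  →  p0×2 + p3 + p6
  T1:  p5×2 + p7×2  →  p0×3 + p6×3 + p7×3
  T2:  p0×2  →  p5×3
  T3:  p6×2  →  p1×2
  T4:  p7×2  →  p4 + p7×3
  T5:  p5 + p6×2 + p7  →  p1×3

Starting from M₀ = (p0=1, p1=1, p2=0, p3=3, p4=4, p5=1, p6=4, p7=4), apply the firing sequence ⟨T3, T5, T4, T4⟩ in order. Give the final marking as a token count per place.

step 1: fire T3:  (p0=1, p1=1, p2=0, p3=3, p4=4, p5=1, p6=4, p7=4) → (p0=1, p1=3, p2=0, p3=3, p4=4, p5=1, p6=2, p7=4)
step 2: fire T5:  (p0=1, p1=3, p2=0, p3=3, p4=4, p5=1, p6=2, p7=4) → (p0=1, p1=6, p2=0, p3=3, p4=4, p5=0, p6=0, p7=3)
step 3: fire T4:  (p0=1, p1=6, p2=0, p3=3, p4=4, p5=0, p6=0, p7=3) → (p0=1, p1=6, p2=0, p3=3, p4=5, p5=0, p6=0, p7=4)
step 4: fire T4:  (p0=1, p1=6, p2=0, p3=3, p4=5, p5=0, p6=0, p7=4) → (p0=1, p1=6, p2=0, p3=3, p4=6, p5=0, p6=0, p7=5)

(p0=1, p1=6, p2=0, p3=3, p4=6, p5=0, p6=0, p7=5)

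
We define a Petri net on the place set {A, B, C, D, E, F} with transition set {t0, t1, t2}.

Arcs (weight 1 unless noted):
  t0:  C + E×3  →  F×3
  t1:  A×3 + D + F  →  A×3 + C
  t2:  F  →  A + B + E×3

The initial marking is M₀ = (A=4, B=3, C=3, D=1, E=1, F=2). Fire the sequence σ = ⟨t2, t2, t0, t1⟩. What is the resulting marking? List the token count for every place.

(A=6, B=5, C=3, D=0, E=4, F=2)

step 1: fire t2:  (A=4, B=3, C=3, D=1, E=1, F=2) → (A=5, B=4, C=3, D=1, E=4, F=1)
step 2: fire t2:  (A=5, B=4, C=3, D=1, E=4, F=1) → (A=6, B=5, C=3, D=1, E=7, F=0)
step 3: fire t0:  (A=6, B=5, C=3, D=1, E=7, F=0) → (A=6, B=5, C=2, D=1, E=4, F=3)
step 4: fire t1:  (A=6, B=5, C=2, D=1, E=4, F=3) → (A=6, B=5, C=3, D=0, E=4, F=2)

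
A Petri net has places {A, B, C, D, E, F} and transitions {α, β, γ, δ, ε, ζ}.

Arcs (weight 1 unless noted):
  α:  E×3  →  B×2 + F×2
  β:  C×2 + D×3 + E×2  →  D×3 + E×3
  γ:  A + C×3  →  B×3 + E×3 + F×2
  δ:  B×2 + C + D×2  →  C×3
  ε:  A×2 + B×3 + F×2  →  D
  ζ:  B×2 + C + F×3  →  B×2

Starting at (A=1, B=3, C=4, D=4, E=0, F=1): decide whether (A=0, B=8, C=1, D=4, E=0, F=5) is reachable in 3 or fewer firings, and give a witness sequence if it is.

YES — reachable via ⟨γ, α⟩ (2 firings)

step 1: fire γ:  (A=1, B=3, C=4, D=4, E=0, F=1) → (A=0, B=6, C=1, D=4, E=3, F=3)
step 2: fire α:  (A=0, B=6, C=1, D=4, E=3, F=3) → (A=0, B=8, C=1, D=4, E=0, F=5)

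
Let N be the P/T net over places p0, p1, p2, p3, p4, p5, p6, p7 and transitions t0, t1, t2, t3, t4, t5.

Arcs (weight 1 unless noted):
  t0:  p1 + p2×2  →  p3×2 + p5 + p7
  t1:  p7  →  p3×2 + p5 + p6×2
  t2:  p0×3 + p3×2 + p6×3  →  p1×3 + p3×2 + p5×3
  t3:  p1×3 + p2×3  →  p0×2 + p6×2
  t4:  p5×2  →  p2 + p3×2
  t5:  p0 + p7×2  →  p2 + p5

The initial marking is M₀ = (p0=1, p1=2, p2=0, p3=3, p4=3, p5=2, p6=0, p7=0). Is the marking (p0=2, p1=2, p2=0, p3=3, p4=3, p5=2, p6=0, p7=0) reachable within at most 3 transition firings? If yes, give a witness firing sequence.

NO — not reachable within 3 firings

depth 0: 1 marking
depth 1: 2 markings reached so far
depth 2: 2 markings reached so far
(frontier empty at depth 2; search complete)
target is not among the 2 markings reachable within 3 steps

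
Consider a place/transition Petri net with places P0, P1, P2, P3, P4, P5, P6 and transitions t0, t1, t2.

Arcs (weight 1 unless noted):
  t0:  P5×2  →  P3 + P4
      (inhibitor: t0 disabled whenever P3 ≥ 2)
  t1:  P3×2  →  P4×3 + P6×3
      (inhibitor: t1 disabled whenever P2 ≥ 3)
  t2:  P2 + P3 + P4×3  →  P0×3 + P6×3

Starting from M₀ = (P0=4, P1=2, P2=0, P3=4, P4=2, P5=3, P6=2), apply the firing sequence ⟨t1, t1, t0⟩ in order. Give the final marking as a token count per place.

step 1: fire t1:  (P0=4, P1=2, P2=0, P3=4, P4=2, P5=3, P6=2) → (P0=4, P1=2, P2=0, P3=2, P4=5, P5=3, P6=5)
step 2: fire t1:  (P0=4, P1=2, P2=0, P3=2, P4=5, P5=3, P6=5) → (P0=4, P1=2, P2=0, P3=0, P4=8, P5=3, P6=8)
step 3: fire t0:  (P0=4, P1=2, P2=0, P3=0, P4=8, P5=3, P6=8) → (P0=4, P1=2, P2=0, P3=1, P4=9, P5=1, P6=8)

(P0=4, P1=2, P2=0, P3=1, P4=9, P5=1, P6=8)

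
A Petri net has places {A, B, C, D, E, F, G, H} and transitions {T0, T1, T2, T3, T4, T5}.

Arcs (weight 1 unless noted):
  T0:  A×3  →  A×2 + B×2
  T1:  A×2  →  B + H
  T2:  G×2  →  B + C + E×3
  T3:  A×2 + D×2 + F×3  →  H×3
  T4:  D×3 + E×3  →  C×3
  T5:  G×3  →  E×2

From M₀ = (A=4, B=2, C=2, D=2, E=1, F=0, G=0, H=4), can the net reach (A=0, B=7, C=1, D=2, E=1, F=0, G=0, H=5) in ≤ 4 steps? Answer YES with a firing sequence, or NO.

depth 0: 1 marking
depth 1: 3 markings reached so far
depth 2: 6 markings reached so far
depth 3: 7 markings reached so far
depth 4: 7 markings reached so far
(frontier empty at depth 4; search complete)
target is not among the 7 markings reachable within 4 steps

NO — not reachable within 4 firings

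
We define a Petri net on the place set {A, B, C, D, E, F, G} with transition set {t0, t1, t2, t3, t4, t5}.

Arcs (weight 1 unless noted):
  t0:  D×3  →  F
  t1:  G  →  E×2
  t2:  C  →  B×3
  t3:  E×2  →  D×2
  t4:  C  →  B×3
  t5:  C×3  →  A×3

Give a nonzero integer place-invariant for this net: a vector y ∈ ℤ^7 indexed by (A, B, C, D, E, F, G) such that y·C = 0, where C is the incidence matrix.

y = (A:3, B:1, C:3, D:0, E:0, F:0, G:0)

Incidence matrix C (rows=places, cols=transitions):
       t0   t1   t2   t3   t4   t5
    A   0    0    0    0    0    3
    B   0    0    3    0    3    0
    C   0    0   -1    0   -1   -3
    D  -3    0    0    2    0    0
    E   0    2    0   -2    0    0
    F   1    0    0    0    0    0
    G   0   -1    0    0    0    0

Candidate y = [3, 1, 3, 0, 0, 0, 0]; check y·C column-wise:
  col t0: 3·0 + 1·0 + 3·0 + 0·-3 + 0·1 = 0
  col t1: 3·0 + 1·0 + 3·0 + 0·2 + 0·-1 = 0
  col t2: 3·0 + 1·3 + 3·-1 = 0
  col t3: 3·0 + 1·0 + 3·0 + 0·2 + 0·-2 = 0
  col t4: 3·0 + 1·3 + 3·-1 = 0
  col t5: 3·3 + 1·0 + 3·-3 = 0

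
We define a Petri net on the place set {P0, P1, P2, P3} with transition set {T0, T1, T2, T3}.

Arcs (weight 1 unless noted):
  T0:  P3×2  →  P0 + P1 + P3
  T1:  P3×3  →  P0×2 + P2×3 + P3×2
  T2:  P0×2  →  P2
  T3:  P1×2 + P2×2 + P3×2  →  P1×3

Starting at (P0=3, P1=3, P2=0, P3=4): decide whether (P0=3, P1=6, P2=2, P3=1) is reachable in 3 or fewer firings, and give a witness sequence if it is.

depth 0: 1 marking
depth 1: 4 markings reached so far
depth 2: 10 markings reached so far
depth 3: 21 markings reached so far
target is not among the 21 markings reachable within 3 steps

NO — not reachable within 3 firings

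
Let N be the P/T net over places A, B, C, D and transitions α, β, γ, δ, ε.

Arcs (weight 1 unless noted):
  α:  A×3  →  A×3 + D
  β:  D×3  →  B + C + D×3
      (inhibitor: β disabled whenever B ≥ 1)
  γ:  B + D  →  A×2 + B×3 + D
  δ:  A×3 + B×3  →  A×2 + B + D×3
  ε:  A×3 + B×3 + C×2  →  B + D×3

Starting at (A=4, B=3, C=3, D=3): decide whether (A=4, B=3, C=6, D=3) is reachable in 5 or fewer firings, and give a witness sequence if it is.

depth 0: 1 marking
depth 1: 5 markings reached so far
depth 2: 12 markings reached so far
depth 3: 24 markings reached so far
depth 4: 41 markings reached so far
depth 5: 65 markings reached so far
target is not among the 65 markings reachable within 5 steps

NO — not reachable within 5 firings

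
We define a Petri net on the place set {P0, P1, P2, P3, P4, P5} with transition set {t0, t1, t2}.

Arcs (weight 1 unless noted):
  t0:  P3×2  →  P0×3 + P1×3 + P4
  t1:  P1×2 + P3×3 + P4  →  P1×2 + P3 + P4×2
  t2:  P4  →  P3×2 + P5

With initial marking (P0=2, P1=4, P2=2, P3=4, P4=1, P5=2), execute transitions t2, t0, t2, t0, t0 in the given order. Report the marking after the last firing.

step 1: fire t2:  (P0=2, P1=4, P2=2, P3=4, P4=1, P5=2) → (P0=2, P1=4, P2=2, P3=6, P4=0, P5=3)
step 2: fire t0:  (P0=2, P1=4, P2=2, P3=6, P4=0, P5=3) → (P0=5, P1=7, P2=2, P3=4, P4=1, P5=3)
step 3: fire t2:  (P0=5, P1=7, P2=2, P3=4, P4=1, P5=3) → (P0=5, P1=7, P2=2, P3=6, P4=0, P5=4)
step 4: fire t0:  (P0=5, P1=7, P2=2, P3=6, P4=0, P5=4) → (P0=8, P1=10, P2=2, P3=4, P4=1, P5=4)
step 5: fire t0:  (P0=8, P1=10, P2=2, P3=4, P4=1, P5=4) → (P0=11, P1=13, P2=2, P3=2, P4=2, P5=4)

(P0=11, P1=13, P2=2, P3=2, P4=2, P5=4)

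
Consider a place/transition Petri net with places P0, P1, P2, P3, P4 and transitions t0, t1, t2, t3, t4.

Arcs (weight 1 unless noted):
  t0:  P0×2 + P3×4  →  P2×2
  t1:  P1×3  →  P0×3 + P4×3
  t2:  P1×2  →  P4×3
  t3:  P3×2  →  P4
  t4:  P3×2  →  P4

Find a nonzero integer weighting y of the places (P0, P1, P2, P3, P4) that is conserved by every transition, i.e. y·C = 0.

Incidence matrix C (rows=places, cols=transitions):
       t0   t1   t2   t3   t4
   P0  -2    3    0    0    0
   P1   0   -3   -2    0    0
   P2   2    0    0    0    0
   P3  -4    0    0   -2   -2
   P4   0    3    3    1    1

Candidate y = [1, 3, 3, 1, 2]; check y·C column-wise:
  col t0: 1·-2 + 3·0 + 3·2 + 1·-4 + 2·0 = 0
  col t1: 1·3 + 3·-3 + 3·0 + 1·0 + 2·3 = 0
  col t2: 1·0 + 3·-2 + 3·0 + 1·0 + 2·3 = 0
  col t3: 1·0 + 3·0 + 3·0 + 1·-2 + 2·1 = 0
  col t4: 1·0 + 3·0 + 3·0 + 1·-2 + 2·1 = 0

y = (P0:1, P1:3, P2:3, P3:1, P4:2)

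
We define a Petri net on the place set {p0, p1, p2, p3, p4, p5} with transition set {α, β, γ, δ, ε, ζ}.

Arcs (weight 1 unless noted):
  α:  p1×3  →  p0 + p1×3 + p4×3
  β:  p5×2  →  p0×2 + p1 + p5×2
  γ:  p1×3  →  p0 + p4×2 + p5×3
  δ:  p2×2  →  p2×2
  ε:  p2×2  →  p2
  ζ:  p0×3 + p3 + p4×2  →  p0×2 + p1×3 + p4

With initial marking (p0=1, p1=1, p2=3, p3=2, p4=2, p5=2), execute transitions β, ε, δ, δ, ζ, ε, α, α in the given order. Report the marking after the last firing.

step 1: fire β:  (p0=1, p1=1, p2=3, p3=2, p4=2, p5=2) → (p0=3, p1=2, p2=3, p3=2, p4=2, p5=2)
step 2: fire ε:  (p0=3, p1=2, p2=3, p3=2, p4=2, p5=2) → (p0=3, p1=2, p2=2, p3=2, p4=2, p5=2)
step 3: fire δ:  (p0=3, p1=2, p2=2, p3=2, p4=2, p5=2) → (p0=3, p1=2, p2=2, p3=2, p4=2, p5=2)
step 4: fire δ:  (p0=3, p1=2, p2=2, p3=2, p4=2, p5=2) → (p0=3, p1=2, p2=2, p3=2, p4=2, p5=2)
step 5: fire ζ:  (p0=3, p1=2, p2=2, p3=2, p4=2, p5=2) → (p0=2, p1=5, p2=2, p3=1, p4=1, p5=2)
step 6: fire ε:  (p0=2, p1=5, p2=2, p3=1, p4=1, p5=2) → (p0=2, p1=5, p2=1, p3=1, p4=1, p5=2)
step 7: fire α:  (p0=2, p1=5, p2=1, p3=1, p4=1, p5=2) → (p0=3, p1=5, p2=1, p3=1, p4=4, p5=2)
step 8: fire α:  (p0=3, p1=5, p2=1, p3=1, p4=4, p5=2) → (p0=4, p1=5, p2=1, p3=1, p4=7, p5=2)

(p0=4, p1=5, p2=1, p3=1, p4=7, p5=2)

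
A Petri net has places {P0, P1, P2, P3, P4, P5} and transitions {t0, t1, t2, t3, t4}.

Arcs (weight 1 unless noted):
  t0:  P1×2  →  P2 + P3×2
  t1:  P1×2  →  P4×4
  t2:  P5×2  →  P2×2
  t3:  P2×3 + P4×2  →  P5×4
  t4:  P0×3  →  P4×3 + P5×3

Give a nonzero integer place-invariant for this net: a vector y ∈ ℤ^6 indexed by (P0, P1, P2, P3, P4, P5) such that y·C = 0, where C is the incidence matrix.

y = (P0:3, P1:2, P2:2, P3:1, P4:1, P5:2)

Incidence matrix C (rows=places, cols=transitions):
       t0   t1   t2   t3   t4
   P0   0    0    0    0   -3
   P1  -2   -2    0    0    0
   P2   1    0    2   -3    0
   P3   2    0    0    0    0
   P4   0    4    0   -2    3
   P5   0    0   -2    4    3

Candidate y = [3, 2, 2, 1, 1, 2]; check y·C column-wise:
  col t0: 3·0 + 2·-2 + 2·1 + 1·2 + 1·0 + 2·0 = 0
  col t1: 3·0 + 2·-2 + 2·0 + 1·0 + 1·4 + 2·0 = 0
  col t2: 3·0 + 2·0 + 2·2 + 1·0 + 1·0 + 2·-2 = 0
  col t3: 3·0 + 2·0 + 2·-3 + 1·0 + 1·-2 + 2·4 = 0
  col t4: 3·-3 + 2·0 + 2·0 + 1·0 + 1·3 + 2·3 = 0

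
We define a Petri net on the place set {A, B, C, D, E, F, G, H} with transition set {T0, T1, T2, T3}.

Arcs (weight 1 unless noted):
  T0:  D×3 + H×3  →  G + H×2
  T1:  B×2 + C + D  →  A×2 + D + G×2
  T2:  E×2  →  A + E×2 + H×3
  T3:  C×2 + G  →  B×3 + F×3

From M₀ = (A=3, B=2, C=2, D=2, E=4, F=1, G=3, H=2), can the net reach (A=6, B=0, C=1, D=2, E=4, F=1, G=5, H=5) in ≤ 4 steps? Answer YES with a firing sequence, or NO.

YES — reachable via ⟨T1, T2⟩ (2 firings)

step 1: fire T1:  (A=3, B=2, C=2, D=2, E=4, F=1, G=3, H=2) → (A=5, B=0, C=1, D=2, E=4, F=1, G=5, H=2)
step 2: fire T2:  (A=5, B=0, C=1, D=2, E=4, F=1, G=5, H=2) → (A=6, B=0, C=1, D=2, E=4, F=1, G=5, H=5)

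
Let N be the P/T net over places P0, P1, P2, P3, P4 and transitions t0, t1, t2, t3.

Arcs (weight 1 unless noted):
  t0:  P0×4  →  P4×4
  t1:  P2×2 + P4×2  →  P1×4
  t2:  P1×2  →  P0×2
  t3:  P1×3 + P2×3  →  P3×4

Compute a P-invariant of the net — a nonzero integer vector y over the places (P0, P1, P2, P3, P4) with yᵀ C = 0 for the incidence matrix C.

Incidence matrix C (rows=places, cols=transitions):
       t0   t1   t2   t3
   P0  -4    0    2    0
   P1   0    4   -2   -3
   P2   0   -2    0   -3
   P3   0    0    0    4
   P4   4   -2    0    0

Candidate y = [2, 2, 2, 3, 2]; check y·C column-wise:
  col t0: 2·-4 + 2·0 + 2·0 + 3·0 + 2·4 = 0
  col t1: 2·0 + 2·4 + 2·-2 + 3·0 + 2·-2 = 0
  col t2: 2·2 + 2·-2 + 2·0 + 3·0 + 2·0 = 0
  col t3: 2·0 + 2·-3 + 2·-3 + 3·4 + 2·0 = 0

y = (P0:2, P1:2, P2:2, P3:3, P4:2)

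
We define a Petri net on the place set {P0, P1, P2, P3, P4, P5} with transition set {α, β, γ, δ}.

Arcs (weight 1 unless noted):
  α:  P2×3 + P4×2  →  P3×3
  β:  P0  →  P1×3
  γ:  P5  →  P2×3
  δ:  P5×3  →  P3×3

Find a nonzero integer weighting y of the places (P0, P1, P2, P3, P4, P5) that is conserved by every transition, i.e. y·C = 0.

Incidence matrix C (rows=places, cols=transitions):
        α    β    γ    δ
   P0   0   -1    0    0
   P1   0    3    0    0
   P2  -3    0    3    0
   P3   3    0    0    3
   P4  -2    0    0    0
   P5   0    0   -1   -3

Candidate y = [3, 1, 0, 0, 0, 0]; check y·C column-wise:
  col α: 3·0 + 1·0 + 0·-3 + 0·3 + 0·-2 = 0
  col β: 3·-1 + 1·3 = 0
  col γ: 3·0 + 1·0 + 0·3 + 0·-1 = 0
  col δ: 3·0 + 1·0 + 0·3 + 0·-3 = 0

y = (P0:3, P1:1, P2:0, P3:0, P4:0, P5:0)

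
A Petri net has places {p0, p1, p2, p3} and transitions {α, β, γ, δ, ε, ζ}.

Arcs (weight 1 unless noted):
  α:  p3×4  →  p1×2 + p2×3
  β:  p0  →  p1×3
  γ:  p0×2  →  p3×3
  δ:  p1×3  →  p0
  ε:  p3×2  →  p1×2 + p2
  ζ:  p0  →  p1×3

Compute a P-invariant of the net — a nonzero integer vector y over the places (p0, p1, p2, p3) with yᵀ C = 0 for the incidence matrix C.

y = (p0:3, p1:1, p2:2, p3:2)

Incidence matrix C (rows=places, cols=transitions):
        α    β    γ    δ    ε    ζ
   p0   0   -1   -2    1    0   -1
   p1   2    3    0   -3    2    3
   p2   3    0    0    0    1    0
   p3  -4    0    3    0   -2    0

Candidate y = [3, 1, 2, 2]; check y·C column-wise:
  col α: 3·0 + 1·2 + 2·3 + 2·-4 = 0
  col β: 3·-1 + 1·3 + 2·0 + 2·0 = 0
  col γ: 3·-2 + 1·0 + 2·0 + 2·3 = 0
  col δ: 3·1 + 1·-3 + 2·0 + 2·0 = 0
  col ε: 3·0 + 1·2 + 2·1 + 2·-2 = 0
  col ζ: 3·-1 + 1·3 + 2·0 + 2·0 = 0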